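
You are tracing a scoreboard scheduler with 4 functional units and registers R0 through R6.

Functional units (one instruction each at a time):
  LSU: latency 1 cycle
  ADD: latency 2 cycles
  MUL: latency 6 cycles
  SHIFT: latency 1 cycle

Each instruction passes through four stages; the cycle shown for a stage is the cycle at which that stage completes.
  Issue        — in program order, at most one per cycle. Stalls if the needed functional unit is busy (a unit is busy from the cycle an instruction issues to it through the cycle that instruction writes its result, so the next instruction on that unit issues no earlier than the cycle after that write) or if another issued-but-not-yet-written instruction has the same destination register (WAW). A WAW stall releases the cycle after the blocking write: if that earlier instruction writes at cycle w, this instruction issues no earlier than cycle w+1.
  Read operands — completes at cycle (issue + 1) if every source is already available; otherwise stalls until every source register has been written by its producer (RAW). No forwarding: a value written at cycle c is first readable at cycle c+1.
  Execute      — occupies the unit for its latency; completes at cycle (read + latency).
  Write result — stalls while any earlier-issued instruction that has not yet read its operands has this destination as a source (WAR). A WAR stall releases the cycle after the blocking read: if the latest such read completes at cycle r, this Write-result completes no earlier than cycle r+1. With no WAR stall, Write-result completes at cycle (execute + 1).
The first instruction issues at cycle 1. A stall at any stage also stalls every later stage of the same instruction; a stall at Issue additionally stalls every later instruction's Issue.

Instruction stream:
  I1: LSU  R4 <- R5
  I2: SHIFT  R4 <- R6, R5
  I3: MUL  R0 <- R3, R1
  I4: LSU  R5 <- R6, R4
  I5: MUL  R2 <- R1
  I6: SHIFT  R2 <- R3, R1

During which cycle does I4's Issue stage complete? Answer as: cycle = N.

[1] I1 dispatched to LSU
[2] I1 operands ready
[3] I1 complete
[4] R4←I1
[5] I2 dispatched to SHIFT
[6] I2 operands ready; I3 dispatched to MUL
[7] I2 complete; I3 operands ready; I4 dispatched to LSU
[8] R4←I2
[9] I4 operands ready
[10] I4 complete
[11] R5←I4
[13] I3 complete
[14] R0←I3
[15] I5 dispatched to MUL
[16] I5 operands ready
[22] I5 complete
[23] R2←I5
[24] I6 dispatched to SHIFT
[25] I6 operands ready
[26] I6 complete
[27] R2←I6

cycle = 7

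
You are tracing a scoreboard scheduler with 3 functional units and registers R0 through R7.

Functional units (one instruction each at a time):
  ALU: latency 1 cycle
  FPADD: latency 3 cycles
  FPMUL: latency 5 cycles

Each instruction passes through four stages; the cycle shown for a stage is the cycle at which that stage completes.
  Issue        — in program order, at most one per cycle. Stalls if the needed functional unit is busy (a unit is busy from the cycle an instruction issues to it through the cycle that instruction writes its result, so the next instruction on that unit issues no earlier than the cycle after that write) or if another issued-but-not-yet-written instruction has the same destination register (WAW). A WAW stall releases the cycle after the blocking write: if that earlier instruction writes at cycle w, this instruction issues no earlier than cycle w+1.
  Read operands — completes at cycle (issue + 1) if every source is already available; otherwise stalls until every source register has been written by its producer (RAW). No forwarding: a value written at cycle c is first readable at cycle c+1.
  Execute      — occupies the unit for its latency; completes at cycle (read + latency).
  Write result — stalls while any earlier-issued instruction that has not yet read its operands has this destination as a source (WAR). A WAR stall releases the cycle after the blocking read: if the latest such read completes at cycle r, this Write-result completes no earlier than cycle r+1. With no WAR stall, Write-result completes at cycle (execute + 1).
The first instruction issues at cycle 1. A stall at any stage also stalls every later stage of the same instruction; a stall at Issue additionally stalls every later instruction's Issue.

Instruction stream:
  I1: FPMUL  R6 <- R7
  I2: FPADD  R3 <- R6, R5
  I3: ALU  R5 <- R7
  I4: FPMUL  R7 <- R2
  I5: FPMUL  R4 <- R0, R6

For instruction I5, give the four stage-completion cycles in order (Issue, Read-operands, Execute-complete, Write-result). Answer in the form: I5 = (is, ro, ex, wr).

1) issue 1, read 2, done 7, write 8
2) issue 2, read 9, done 12, write 13  <RAW R6: wait I1 write@8>
3) issue 3, read 4, done 5, write 10  <WAR R5: wait I2 read@9>
4) issue 9, read 10, done 15, write 16  <struct: FPMUL busy until I1 writes@8>
5) issue 17, read 18, done 23, write 24  <struct: FPMUL busy until I4 writes@16>

I5 = (17, 18, 23, 24)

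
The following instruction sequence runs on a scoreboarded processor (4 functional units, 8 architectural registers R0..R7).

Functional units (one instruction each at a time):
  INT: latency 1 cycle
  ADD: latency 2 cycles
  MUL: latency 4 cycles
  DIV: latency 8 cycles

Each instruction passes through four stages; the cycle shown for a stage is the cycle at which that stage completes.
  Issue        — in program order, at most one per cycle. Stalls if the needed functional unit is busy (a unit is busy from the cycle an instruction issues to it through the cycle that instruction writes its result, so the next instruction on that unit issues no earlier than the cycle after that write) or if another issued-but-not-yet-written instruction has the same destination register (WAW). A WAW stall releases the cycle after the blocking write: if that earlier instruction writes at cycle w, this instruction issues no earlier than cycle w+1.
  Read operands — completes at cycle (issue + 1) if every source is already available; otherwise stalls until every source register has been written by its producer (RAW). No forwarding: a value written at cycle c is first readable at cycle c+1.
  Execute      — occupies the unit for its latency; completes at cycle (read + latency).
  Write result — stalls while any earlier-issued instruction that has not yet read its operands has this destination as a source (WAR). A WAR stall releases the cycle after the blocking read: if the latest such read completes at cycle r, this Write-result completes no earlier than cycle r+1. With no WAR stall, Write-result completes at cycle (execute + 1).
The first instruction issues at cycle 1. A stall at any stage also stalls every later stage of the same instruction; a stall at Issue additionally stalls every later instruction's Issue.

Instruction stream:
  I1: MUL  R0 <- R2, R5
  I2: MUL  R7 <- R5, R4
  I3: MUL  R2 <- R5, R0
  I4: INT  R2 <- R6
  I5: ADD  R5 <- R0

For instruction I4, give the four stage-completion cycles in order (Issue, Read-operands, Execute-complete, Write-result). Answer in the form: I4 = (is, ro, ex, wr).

t=1  I1→MUL
t=2  I1 RO
t=6  I1 EX
t=7  I1 WR R0
t=8  I2→MUL
t=9  I2 RO
t=13  I2 EX
t=14  I2 WR R7
t=15  I3→MUL
t=16  I3 RO
t=20  I3 EX
t=21  I3 WR R2
t=22  I4→INT
t=23  I4 RO · I5→ADD
t=24  I4 EX · I5 RO
t=25  I4 WR R2
t=26  I5 EX
t=27  I5 WR R5

I4 = (22, 23, 24, 25)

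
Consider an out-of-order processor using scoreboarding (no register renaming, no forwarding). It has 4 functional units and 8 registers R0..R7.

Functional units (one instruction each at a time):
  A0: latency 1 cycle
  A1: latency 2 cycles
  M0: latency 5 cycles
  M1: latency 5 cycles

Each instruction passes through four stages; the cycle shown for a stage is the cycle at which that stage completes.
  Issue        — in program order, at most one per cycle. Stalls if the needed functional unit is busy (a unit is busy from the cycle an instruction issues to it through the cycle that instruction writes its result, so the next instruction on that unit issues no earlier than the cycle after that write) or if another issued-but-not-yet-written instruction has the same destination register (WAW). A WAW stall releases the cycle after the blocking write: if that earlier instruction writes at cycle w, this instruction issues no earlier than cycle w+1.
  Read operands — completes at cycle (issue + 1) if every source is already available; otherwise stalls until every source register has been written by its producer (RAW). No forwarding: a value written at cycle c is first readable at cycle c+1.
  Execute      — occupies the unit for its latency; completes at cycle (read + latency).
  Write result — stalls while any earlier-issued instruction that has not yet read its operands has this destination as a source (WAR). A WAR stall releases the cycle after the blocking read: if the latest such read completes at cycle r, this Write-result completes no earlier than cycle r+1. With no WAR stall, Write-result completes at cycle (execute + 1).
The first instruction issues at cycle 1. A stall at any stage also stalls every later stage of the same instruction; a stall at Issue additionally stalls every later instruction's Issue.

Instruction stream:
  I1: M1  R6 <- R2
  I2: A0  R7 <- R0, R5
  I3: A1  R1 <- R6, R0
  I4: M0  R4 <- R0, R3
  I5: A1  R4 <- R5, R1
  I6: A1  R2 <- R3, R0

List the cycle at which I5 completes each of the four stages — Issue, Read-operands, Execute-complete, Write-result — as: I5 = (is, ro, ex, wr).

I1: IS=1 RO=2 EX=7 WR=8
I2: IS=2 RO=3 EX=4 WR=5
I3: IS=3 RO=9 EX=11 WR=12  [RAW R6: wait I1 write@8]
I4: IS=4 RO=5 EX=10 WR=11
I5: IS=13 RO=14 EX=16 WR=17  [struct: A1 busy until I3 writes@12]
I6: IS=18 RO=19 EX=21 WR=22  [struct: A1 busy until I5 writes@17]

I5 = (13, 14, 16, 17)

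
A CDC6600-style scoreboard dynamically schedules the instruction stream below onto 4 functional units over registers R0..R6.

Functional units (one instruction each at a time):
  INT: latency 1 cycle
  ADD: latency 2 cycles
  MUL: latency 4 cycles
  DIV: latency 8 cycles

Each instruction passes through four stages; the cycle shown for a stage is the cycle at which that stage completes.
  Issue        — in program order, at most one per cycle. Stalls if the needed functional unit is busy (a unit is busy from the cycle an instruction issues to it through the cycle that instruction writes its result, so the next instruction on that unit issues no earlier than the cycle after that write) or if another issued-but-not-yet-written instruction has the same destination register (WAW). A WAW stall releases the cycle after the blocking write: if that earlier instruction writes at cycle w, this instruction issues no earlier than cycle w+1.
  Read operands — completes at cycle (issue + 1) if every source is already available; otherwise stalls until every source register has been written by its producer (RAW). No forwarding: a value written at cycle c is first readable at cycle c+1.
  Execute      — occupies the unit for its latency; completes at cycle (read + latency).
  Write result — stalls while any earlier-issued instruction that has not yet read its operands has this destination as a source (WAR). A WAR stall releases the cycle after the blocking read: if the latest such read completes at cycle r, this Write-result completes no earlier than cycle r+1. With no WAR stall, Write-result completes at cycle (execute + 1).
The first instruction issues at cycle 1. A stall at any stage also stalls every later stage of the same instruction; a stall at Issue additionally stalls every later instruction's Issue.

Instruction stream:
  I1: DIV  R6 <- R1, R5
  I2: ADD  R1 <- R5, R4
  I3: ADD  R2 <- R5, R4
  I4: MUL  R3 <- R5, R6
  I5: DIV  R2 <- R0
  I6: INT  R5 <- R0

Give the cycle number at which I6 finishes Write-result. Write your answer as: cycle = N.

  I1 | 1 | 2 | 10 | 11
  I2 | 2 | 3 | 5 | 6
  I3 | 7 | 8 | 10 | 11   struct: ADD busy until I2 writes@6
  I4 | 8 | 12 | 16 | 17   RAW R6: wait I1 write@11
  I5 | 12 | 13 | 21 | 22   WAW R2: wait I3 write@11
  I6 | 13 | 14 | 15 | 16

cycle = 16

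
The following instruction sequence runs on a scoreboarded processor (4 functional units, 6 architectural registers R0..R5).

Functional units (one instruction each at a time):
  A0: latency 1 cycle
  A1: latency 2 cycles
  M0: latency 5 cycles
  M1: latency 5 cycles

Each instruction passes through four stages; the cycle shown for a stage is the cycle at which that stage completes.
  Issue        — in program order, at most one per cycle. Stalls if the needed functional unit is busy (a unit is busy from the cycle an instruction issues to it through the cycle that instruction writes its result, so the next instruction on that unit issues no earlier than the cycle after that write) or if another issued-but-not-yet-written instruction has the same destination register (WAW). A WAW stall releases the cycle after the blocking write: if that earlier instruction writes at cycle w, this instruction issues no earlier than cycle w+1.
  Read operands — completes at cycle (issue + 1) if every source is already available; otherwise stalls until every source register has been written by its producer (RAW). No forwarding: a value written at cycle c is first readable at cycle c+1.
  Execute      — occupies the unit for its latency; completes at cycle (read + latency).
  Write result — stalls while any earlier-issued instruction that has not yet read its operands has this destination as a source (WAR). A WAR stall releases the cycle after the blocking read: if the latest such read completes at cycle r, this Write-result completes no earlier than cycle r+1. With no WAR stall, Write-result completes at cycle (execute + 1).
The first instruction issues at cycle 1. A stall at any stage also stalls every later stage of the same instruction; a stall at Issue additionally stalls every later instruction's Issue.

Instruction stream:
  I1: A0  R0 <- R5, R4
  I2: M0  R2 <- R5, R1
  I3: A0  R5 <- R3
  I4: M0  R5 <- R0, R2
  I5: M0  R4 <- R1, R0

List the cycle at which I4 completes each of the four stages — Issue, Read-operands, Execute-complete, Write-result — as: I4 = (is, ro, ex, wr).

c1: I1→A0
c2: I1 RO, I2→M0
c3: I1 EX, I2 RO
c4: I1 WR R0
c5: I3→A0
c6: I3 RO
c7: I3 EX
c8: I2 EX, I3 WR R5
c9: I2 WR R2
c10: I4→M0
c11: I4 RO
c16: I4 EX
c17: I4 WR R5
c18: I5→M0
c19: I5 RO
c24: I5 EX
c25: I5 WR R4

I4 = (10, 11, 16, 17)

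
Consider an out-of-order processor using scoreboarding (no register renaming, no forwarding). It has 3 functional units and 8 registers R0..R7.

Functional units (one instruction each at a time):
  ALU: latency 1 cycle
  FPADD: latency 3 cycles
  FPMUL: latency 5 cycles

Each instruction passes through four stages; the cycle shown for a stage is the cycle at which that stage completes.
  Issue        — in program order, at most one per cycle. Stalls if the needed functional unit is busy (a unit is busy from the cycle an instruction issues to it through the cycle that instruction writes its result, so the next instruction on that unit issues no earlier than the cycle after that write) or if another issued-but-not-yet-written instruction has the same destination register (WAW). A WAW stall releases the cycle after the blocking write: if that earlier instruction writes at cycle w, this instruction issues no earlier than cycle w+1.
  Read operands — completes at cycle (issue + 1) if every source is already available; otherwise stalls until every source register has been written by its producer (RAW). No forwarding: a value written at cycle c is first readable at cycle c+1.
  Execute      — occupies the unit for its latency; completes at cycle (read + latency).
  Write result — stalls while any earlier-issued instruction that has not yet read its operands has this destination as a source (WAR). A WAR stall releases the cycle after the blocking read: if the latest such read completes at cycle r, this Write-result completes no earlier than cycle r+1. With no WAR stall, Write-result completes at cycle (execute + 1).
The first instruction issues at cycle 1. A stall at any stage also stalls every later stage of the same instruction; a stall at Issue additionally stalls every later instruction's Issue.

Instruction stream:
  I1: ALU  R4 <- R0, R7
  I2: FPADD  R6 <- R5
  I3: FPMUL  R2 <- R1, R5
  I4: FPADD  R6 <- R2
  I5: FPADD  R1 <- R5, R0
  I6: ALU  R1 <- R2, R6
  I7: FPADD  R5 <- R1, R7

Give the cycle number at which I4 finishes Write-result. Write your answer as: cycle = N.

cycle = 15

c1: I1 dispatched to ALU
c2: I1 operands ready · I2 dispatched to FPADD
c3: I1 complete · I2 operands ready · I3 dispatched to FPMUL
c4: R4←I1 · I3 operands ready
c6: I2 complete
c7: R6←I2
c8: I4 dispatched to FPADD
c9: I3 complete
c10: R2←I3
c11: I4 operands ready
c14: I4 complete
c15: R6←I4
c16: I5 dispatched to FPADD
c17: I5 operands ready
c20: I5 complete
c21: R1←I5
c22: I6 dispatched to ALU
c23: I6 operands ready · I7 dispatched to FPADD
c24: I6 complete
c25: R1←I6
c26: I7 operands ready
c29: I7 complete
c30: R5←I7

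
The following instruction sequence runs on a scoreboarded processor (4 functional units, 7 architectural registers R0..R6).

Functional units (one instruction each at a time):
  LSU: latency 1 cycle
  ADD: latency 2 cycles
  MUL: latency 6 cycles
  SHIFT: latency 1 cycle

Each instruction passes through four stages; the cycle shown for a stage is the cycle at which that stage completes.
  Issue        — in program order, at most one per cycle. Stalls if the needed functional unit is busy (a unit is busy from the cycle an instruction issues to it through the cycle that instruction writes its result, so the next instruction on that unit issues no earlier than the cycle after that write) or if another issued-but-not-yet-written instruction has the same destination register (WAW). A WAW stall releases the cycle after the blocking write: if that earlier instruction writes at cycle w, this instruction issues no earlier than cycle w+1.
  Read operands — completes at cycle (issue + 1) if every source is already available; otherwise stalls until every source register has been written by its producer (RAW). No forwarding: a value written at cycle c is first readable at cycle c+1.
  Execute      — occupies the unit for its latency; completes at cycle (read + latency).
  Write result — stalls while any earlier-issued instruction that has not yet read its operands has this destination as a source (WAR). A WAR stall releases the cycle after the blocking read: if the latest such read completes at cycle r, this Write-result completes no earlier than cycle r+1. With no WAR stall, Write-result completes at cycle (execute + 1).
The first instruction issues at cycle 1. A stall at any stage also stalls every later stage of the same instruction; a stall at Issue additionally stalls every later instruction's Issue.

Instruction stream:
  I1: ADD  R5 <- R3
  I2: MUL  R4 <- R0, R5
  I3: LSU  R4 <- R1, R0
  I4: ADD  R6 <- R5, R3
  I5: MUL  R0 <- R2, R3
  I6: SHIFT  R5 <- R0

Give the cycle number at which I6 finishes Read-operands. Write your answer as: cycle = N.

cycle = 25

I1: IS=1 RO=2 EX=4 WR=5
I2: IS=2 RO=6 EX=12 WR=13  [RAW R5: wait I1 write@5]
I3: IS=14 RO=15 EX=16 WR=17  [WAW R4: wait I2 write@13]
I4: IS=15 RO=16 EX=18 WR=19
I5: IS=16 RO=17 EX=23 WR=24
I6: IS=17 RO=25 EX=26 WR=27  [RAW R0: wait I5 write@24]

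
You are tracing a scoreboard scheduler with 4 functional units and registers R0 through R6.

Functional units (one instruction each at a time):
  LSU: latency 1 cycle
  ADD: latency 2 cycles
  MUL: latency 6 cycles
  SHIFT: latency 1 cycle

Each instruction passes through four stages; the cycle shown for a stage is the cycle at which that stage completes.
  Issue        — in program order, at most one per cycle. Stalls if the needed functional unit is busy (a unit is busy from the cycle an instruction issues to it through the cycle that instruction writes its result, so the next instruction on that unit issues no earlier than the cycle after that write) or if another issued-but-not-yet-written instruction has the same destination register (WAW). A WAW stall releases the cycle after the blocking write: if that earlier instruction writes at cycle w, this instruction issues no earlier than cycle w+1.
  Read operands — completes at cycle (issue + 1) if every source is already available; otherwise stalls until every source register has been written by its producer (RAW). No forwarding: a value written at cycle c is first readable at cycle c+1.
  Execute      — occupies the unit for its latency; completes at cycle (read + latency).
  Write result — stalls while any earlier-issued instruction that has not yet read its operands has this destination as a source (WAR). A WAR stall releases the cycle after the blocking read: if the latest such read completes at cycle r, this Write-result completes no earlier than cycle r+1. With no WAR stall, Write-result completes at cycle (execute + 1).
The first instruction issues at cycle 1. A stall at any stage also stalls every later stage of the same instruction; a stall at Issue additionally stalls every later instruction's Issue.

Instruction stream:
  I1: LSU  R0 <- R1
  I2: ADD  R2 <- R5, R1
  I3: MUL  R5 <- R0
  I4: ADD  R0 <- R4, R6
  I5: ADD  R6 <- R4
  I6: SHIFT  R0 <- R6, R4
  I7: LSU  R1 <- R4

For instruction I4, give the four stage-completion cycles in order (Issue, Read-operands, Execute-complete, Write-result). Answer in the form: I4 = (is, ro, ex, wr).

I4 = (7, 8, 10, 11)

cycle 1: I1 dispatched to LSU
cycle 2: I1 operands ready | I2 dispatched to ADD
cycle 3: I1 complete | I2 operands ready | I3 dispatched to MUL
cycle 4: R0←I1
cycle 5: I2 complete | I3 operands ready
cycle 6: R2←I2
cycle 7: I4 dispatched to ADD
cycle 8: I4 operands ready
cycle 10: I4 complete
cycle 11: I3 complete | R0←I4
cycle 12: R5←I3 | I5 dispatched to ADD
cycle 13: I5 operands ready | I6 dispatched to SHIFT
cycle 14: I7 dispatched to LSU
cycle 15: I5 complete | I7 operands ready
cycle 16: R6←I5 | I7 complete
cycle 17: I6 operands ready | R1←I7
cycle 18: I6 complete
cycle 19: R0←I6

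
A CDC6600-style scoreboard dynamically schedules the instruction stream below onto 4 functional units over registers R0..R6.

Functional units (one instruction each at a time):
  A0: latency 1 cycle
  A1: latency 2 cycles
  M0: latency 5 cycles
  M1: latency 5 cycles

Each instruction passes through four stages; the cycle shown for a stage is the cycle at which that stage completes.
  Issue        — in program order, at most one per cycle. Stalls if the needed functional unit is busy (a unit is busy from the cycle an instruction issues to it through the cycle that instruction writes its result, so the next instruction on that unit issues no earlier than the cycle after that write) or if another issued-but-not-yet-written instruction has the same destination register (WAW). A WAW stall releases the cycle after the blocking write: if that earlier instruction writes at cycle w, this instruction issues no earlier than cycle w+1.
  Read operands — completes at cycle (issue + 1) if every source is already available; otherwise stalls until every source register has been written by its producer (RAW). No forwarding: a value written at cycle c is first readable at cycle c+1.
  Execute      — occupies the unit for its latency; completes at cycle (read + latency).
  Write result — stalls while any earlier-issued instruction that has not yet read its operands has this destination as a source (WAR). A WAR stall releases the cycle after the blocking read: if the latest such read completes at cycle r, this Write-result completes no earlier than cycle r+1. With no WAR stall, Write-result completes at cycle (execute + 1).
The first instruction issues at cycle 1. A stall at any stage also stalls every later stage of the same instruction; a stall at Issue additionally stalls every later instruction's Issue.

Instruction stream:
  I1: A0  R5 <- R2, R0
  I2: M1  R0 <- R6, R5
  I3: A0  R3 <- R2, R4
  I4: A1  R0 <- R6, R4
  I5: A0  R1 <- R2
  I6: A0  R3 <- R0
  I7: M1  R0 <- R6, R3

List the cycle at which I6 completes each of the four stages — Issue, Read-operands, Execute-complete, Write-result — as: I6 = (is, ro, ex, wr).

[I1] 1/2/3/4
[I2] 2/5/10/11  (RAW R5: wait I1 write@4)
[I3] 5/6/7/8  (struct: A0 busy until I1 writes@4)
[I4] 12/13/15/16  (WAW R0: wait I2 write@11)
[I5] 13/14/15/16
[I6] 17/18/19/20  (struct: A0 busy until I5 writes@16)
[I7] 18/21/26/27  (RAW R3: wait I6 write@20)

I6 = (17, 18, 19, 20)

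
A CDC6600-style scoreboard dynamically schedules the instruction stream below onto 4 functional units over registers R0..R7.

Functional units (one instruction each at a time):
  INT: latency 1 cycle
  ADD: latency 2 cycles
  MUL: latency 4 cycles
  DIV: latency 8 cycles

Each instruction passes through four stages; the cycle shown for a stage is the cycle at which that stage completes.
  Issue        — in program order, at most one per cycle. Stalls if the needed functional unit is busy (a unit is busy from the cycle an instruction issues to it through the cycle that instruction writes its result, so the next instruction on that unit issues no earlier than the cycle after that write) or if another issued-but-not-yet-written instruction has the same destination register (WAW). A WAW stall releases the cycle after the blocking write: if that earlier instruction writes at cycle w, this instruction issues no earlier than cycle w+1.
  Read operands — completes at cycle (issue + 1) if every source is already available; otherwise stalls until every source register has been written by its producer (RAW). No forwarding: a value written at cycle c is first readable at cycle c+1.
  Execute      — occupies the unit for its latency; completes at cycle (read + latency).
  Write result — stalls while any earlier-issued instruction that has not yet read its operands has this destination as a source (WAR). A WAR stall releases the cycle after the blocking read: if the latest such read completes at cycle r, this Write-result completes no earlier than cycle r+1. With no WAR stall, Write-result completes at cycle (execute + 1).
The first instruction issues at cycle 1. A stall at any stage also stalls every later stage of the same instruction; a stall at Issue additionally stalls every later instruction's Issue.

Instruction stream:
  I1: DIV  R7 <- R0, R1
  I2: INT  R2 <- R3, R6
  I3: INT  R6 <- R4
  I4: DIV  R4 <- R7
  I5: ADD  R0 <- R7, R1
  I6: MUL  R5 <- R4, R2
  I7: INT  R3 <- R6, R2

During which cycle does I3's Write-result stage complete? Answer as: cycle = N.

cycle = 9

c1: I1 issues→DIV
c2: I1 reads | I2 issues→INT
c3: I2 reads
c4: I2 exec-done
c5: I2 writes R2
c6: I3 issues→INT
c7: I3 reads
c8: I3 exec-done
c9: I3 writes R6
c10: I1 exec-done
c11: I1 writes R7
c12: I4 issues→DIV
c13: I4 reads | I5 issues→ADD
c14: I5 reads | I6 issues→MUL
c15: I7 issues→INT
c16: I5 exec-done | I7 reads
c17: I5 writes R0 | I7 exec-done
c18: I7 writes R3
c21: I4 exec-done
c22: I4 writes R4
c23: I6 reads
c27: I6 exec-done
c28: I6 writes R5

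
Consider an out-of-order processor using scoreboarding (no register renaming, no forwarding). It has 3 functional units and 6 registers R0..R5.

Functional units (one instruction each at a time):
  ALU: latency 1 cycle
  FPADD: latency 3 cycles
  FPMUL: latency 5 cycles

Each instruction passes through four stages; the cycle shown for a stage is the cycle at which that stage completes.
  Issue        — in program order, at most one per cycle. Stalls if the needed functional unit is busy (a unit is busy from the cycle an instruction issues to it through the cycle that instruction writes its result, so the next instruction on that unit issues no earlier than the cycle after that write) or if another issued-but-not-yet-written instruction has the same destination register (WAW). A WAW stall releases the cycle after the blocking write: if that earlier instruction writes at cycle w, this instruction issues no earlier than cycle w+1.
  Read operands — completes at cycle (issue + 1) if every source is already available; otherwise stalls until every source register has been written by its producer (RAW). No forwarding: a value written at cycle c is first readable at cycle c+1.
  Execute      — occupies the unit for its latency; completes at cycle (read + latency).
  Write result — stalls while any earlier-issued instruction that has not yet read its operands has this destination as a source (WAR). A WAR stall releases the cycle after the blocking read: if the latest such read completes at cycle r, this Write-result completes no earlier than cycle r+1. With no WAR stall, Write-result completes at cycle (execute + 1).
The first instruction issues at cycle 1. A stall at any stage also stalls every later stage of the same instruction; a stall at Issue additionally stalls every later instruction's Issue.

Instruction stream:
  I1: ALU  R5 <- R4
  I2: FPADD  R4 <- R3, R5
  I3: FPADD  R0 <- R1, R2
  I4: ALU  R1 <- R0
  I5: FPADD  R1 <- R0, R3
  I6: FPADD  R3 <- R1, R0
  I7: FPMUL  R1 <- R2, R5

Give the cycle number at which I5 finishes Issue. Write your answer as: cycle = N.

cycle = 19

I1: IS=1 RO=2 EX=3 WR=4
I2: IS=2 RO=5 EX=8 WR=9  [RAW R5: wait I1 write@4]
I3: IS=10 RO=11 EX=14 WR=15  [struct: FPADD busy until I2 writes@9]
I4: IS=11 RO=16 EX=17 WR=18  [RAW R0: wait I3 write@15]
I5: IS=19 RO=20 EX=23 WR=24  [WAW R1: wait I4 write@18]
I6: IS=25 RO=26 EX=29 WR=30  [struct: FPADD busy until I5 writes@24]
I7: IS=26 RO=27 EX=32 WR=33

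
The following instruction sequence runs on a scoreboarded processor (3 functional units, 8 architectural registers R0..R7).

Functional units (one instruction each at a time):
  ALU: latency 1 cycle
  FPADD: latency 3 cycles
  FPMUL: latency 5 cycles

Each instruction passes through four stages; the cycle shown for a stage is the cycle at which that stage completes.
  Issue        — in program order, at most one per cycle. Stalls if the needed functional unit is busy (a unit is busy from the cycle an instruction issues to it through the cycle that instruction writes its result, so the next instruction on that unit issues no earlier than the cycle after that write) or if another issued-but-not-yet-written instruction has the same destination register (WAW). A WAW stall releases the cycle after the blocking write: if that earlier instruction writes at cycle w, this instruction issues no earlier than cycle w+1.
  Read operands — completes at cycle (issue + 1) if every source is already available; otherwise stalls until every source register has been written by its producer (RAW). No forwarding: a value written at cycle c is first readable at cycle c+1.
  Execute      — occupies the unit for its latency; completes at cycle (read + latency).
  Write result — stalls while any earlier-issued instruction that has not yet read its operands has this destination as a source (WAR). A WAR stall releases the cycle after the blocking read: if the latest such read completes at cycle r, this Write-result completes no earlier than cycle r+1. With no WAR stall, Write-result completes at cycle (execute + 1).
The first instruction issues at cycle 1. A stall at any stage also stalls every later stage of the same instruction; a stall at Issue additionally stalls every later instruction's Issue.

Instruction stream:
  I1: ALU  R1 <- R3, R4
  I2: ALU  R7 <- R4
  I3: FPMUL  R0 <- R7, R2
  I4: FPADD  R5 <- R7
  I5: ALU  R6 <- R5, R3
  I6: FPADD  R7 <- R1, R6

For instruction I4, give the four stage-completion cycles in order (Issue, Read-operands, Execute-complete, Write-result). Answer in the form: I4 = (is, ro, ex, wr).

I4 = (7, 9, 12, 13)

I1  is:1  ro:2  ex:3  wr:4
I2  is:5  ro:6  ex:7  wr:8  — struct: ALU busy until I1 writes@4
I3  is:6  ro:9  ex:14  wr:15  — RAW R7: wait I2 write@8
I4  is:7  ro:9  ex:12  wr:13  — RAW R7: wait I2 write@8
I5  is:9  ro:14  ex:15  wr:16  — struct: ALU busy until I2 writes@8, RAW R5: wait I4 write@13
I6  is:14  ro:17  ex:20  wr:21  — struct: FPADD busy until I4 writes@13, RAW R6: wait I5 write@16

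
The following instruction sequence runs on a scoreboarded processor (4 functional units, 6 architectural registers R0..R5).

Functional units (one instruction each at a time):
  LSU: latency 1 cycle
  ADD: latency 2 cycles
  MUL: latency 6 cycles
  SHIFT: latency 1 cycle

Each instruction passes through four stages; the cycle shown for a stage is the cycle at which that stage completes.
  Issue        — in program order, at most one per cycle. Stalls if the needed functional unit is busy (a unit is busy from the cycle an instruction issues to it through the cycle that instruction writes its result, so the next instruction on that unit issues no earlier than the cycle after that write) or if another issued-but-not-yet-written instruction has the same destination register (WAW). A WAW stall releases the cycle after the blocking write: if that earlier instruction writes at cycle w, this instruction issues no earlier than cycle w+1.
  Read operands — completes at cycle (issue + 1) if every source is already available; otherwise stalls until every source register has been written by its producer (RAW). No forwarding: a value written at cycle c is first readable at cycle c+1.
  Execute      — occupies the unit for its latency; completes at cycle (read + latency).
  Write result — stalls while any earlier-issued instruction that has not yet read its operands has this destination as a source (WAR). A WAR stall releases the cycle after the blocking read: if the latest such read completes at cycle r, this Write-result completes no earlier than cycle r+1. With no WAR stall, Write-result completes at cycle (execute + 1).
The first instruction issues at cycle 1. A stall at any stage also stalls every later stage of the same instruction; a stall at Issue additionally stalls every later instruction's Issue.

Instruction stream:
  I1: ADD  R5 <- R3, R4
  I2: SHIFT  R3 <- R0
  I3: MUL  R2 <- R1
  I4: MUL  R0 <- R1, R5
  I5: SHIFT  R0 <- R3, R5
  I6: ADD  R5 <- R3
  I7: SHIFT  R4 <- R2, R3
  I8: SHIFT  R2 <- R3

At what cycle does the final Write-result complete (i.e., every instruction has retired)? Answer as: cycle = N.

cycle = 32

cycle 1: I1 issues→ADD
cycle 2: I1 reads, I2 issues→SHIFT
cycle 3: I2 reads, I3 issues→MUL
cycle 4: I1 exec-done, I2 exec-done, I3 reads
cycle 5: I1 writes R5, I2 writes R3
cycle 10: I3 exec-done
cycle 11: I3 writes R2
cycle 12: I4 issues→MUL
cycle 13: I4 reads
cycle 19: I4 exec-done
cycle 20: I4 writes R0
cycle 21: I5 issues→SHIFT
cycle 22: I5 reads, I6 issues→ADD
cycle 23: I5 exec-done, I6 reads
cycle 24: I5 writes R0
cycle 25: I6 exec-done, I7 issues→SHIFT
cycle 26: I6 writes R5, I7 reads
cycle 27: I7 exec-done
cycle 28: I7 writes R4
cycle 29: I8 issues→SHIFT
cycle 30: I8 reads
cycle 31: I8 exec-done
cycle 32: I8 writes R2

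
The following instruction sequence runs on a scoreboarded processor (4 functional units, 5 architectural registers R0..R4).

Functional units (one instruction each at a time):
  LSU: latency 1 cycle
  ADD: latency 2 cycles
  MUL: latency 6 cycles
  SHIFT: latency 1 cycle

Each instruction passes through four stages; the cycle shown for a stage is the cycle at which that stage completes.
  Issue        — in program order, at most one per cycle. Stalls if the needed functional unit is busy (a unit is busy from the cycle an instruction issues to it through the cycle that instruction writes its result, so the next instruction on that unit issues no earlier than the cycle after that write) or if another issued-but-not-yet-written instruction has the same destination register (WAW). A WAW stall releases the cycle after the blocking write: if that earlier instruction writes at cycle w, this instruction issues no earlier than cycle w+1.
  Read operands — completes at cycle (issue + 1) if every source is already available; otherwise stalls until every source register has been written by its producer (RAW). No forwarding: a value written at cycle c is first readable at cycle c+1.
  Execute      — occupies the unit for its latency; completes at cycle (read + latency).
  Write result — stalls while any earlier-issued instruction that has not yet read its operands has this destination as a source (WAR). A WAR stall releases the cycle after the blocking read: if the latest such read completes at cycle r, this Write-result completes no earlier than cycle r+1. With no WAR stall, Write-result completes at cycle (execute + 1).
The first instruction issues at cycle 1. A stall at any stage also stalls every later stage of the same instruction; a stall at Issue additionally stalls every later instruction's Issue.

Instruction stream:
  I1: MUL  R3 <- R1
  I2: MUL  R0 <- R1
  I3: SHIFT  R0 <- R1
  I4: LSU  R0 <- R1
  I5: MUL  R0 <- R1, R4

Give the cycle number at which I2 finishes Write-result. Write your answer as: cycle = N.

cycle = 18

[I1] 1/2/8/9
[I2] 10/11/17/18  (struct: MUL busy until I1 writes@9)
[I3] 19/20/21/22  (WAW R0: wait I2 write@18)
[I4] 23/24/25/26  (WAW R0: wait I3 write@22)
[I5] 27/28/34/35  (WAW R0: wait I4 write@26)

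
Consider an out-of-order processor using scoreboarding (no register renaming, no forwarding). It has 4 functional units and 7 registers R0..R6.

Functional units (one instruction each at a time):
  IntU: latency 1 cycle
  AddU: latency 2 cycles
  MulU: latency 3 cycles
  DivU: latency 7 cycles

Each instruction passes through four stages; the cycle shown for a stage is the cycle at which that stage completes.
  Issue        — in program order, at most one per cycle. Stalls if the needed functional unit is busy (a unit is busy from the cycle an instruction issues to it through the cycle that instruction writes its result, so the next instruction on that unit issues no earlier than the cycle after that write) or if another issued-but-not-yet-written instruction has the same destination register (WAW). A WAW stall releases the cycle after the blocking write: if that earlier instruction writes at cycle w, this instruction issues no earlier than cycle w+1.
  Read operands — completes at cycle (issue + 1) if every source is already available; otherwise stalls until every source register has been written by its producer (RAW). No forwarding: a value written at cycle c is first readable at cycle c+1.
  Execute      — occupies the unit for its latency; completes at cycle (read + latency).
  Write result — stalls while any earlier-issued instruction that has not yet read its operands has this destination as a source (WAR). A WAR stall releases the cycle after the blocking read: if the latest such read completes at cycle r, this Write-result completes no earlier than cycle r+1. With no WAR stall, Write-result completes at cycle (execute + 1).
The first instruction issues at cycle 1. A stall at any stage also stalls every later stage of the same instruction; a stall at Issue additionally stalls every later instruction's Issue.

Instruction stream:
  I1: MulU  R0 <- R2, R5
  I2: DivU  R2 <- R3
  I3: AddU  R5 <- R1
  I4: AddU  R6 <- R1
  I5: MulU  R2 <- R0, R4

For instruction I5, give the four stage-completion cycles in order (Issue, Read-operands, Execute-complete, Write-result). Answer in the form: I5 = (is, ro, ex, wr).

I5 = (12, 13, 16, 17)

1) issue 1, read 2, done 5, write 6
2) issue 2, read 3, done 10, write 11
3) issue 3, read 4, done 6, write 7
4) issue 8, read 9, done 11, write 12  <struct: AddU busy until I3 writes@7>
5) issue 12, read 13, done 16, write 17  <WAW R2: wait I2 write@11>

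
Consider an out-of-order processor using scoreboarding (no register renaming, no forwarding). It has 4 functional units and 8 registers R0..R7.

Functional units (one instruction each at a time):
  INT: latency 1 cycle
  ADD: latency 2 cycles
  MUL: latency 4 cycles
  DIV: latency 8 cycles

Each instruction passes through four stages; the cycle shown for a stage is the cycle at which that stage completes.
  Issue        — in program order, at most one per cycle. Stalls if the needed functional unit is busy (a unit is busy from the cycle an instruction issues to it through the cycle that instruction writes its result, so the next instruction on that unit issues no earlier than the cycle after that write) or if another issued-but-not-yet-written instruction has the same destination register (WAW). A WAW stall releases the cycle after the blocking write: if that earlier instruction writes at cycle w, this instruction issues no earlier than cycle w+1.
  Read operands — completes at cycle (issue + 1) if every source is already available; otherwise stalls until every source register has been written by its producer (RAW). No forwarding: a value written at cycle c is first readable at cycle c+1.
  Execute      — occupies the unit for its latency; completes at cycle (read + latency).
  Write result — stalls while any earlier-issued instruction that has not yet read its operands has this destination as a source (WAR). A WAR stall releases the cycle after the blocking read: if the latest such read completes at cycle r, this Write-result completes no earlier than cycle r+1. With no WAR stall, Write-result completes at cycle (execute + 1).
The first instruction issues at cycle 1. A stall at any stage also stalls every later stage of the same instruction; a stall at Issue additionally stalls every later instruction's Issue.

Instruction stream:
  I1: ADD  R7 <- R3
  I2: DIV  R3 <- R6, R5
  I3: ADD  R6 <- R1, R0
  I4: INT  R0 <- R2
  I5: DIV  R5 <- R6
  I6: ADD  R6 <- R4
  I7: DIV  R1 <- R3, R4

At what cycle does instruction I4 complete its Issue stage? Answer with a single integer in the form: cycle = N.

c1: I1 issues→ADD
c2: I1 reads, I2 issues→DIV
c3: I2 reads
c4: I1 exec-done
c5: I1 writes R7
c6: I3 issues→ADD
c7: I3 reads, I4 issues→INT
c8: I4 reads
c9: I3 exec-done, I4 exec-done
c10: I3 writes R6, I4 writes R0
c11: I2 exec-done
c12: I2 writes R3
c13: I5 issues→DIV
c14: I5 reads, I6 issues→ADD
c15: I6 reads
c17: I6 exec-done
c18: I6 writes R6
c22: I5 exec-done
c23: I5 writes R5
c24: I7 issues→DIV
c25: I7 reads
c33: I7 exec-done
c34: I7 writes R1

cycle = 7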